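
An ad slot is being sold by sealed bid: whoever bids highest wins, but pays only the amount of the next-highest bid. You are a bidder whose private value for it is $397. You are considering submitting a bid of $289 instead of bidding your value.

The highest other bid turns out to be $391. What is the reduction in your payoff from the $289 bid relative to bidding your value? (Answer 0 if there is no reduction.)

Bidding your value $397: you win (since $397 > $391) and pay $391. Payoff $6.
Bidding $289: you lose. Payoff $0.
The competing bid $391 lies between your shaded bid and your value, so underbidding forfeits an item you could have won at a profitable price.
Loss from deviating = $6 − ($0) = $6.
Truthful bidding weakly dominates here: raising your bid can only win items priced above your value, and lowering it can only forfeit items priced below.

$6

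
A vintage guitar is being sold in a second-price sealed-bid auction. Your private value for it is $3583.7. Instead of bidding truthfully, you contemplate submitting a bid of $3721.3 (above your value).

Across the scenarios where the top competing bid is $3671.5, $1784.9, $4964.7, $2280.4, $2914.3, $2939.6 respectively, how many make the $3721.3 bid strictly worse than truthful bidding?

The deviation hurts exactly when the highest competing bid lies strictly between $3583.7 and $3721.3 — overbidding then wins at a price above your value.
$3671.5: inside the interval → strictly worse (loss $87.8).
$1784.9: below both → same outcome either way.
$4964.7: above both → same outcome either way.
$2280.4: below both → same outcome either way.
$2914.3: below both → same outcome either way.
$2939.6: below both → same outcome either way.
Count: 1.

1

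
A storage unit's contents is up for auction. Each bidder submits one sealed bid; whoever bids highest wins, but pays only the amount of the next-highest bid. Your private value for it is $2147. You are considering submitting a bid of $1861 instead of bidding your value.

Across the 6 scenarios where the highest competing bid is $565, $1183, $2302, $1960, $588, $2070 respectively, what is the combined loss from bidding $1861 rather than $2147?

The deviation costs you only when the competing bid falls strictly between $1861 and $2147; elsewhere both bids give the same outcome.
$565: outcomes coincide → loss $0.
$1183: outcomes coincide → loss $0.
$2302: outcomes coincide → loss $0.
$1960: truthful payoff $187, deviation payoff $0 → loss $187.
$588: outcomes coincide → loss $0.
$2070: truthful payoff $77, deviation payoff $0 → loss $77.
Total loss = $187 + $77 = $264.

$264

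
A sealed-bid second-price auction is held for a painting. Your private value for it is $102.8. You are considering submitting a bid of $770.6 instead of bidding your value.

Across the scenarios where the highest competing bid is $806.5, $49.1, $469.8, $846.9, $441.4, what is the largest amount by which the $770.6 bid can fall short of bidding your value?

$806.5: same outcome either way → loss $0.
$49.1: same outcome either way → loss $0.
$469.8: truthful gives $0, deviation gives −$367 → loss $367.
$846.9: same outcome either way → loss $0.
$441.4: truthful gives $0, deviation gives −$338.6 → loss $338.6.
Maximum loss: $367.

$367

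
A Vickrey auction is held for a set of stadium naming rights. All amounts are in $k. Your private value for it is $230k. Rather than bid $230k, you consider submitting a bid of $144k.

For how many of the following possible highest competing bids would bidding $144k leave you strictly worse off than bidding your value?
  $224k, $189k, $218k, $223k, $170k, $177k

6

The deviation hurts exactly when the highest competing bid lies strictly between $144k and $230k — underbidding then forfeits a profitable win.
$224k: inside the interval → strictly worse (loss $6k).
$189k: inside the interval → strictly worse (loss $41k).
$218k: inside the interval → strictly worse (loss $12k).
$223k: inside the interval → strictly worse (loss $7k).
$170k: inside the interval → strictly worse (loss $60k).
$177k: inside the interval → strictly worse (loss $53k).
Count: 6.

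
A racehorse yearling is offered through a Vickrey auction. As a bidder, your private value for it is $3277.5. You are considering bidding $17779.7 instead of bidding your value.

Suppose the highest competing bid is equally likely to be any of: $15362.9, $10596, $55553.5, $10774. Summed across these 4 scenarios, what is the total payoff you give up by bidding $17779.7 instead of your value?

$26900.4

The deviation costs you only when the competing bid falls strictly between $3277.5 and $17779.7; elsewhere both bids give the same outcome.
$15362.9: truthful payoff $0, deviation payoff −$12085.4 → loss $12085.4.
$10596: truthful payoff $0, deviation payoff −$7318.5 → loss $7318.5.
$55553.5: outcomes coincide → loss $0.
$10774: truthful payoff $0, deviation payoff −$7496.5 → loss $7496.5.
Total loss = $12085.4 + $7318.5 + $7496.5 = $26900.4.
In a second-price auction your bid sets only whether you win, not what you pay, so bidding your true value is weakly dominant.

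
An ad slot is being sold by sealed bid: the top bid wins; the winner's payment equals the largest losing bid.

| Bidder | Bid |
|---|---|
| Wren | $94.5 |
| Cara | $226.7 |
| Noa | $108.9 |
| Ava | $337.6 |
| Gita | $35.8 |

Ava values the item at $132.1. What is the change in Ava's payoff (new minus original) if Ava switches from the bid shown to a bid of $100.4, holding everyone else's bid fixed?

The highest bid among the other bidders is $226.7; Ava's bid doesn't change that.
Original bid $337.6: Ava is highest, pays the top rival bid $226.7; payoff $132.1 − $226.7 = −$94.6.
Alternative bid $100.4: Ava is not highest (top rival bid is $226.7); payoff $0.
Change in payoff = $0 − (−$94.6) = $94.6.

$94.6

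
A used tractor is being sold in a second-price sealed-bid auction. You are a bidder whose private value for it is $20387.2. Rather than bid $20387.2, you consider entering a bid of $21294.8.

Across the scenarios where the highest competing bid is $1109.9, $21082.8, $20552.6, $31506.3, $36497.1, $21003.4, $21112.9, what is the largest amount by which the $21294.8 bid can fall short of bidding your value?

$725.7

$1109.9: same outcome either way → loss $0.
$21082.8: truthful gives $0, deviation gives −$695.6 → loss $695.6.
$20552.6: truthful gives $0, deviation gives −$165.4 → loss $165.4.
$31506.3: same outcome either way → loss $0.
$36497.1: same outcome either way → loss $0.
$21003.4: truthful gives $0, deviation gives −$616.2 → loss $616.2.
$21112.9: truthful gives $0, deviation gives −$725.7 → loss $725.7.
Maximum loss: $725.7.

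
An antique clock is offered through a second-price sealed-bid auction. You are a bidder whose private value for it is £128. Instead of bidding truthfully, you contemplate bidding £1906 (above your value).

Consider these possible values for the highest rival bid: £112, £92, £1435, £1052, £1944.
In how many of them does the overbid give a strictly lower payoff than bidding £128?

2

The deviation hurts exactly when the highest competing bid lies strictly between £128 and £1906 — overbidding then wins at a price above your value.
£112: below both → same outcome either way.
£92: below both → same outcome either way.
£1435: inside the interval → strictly worse (loss £1307).
£1052: inside the interval → strictly worse (loss £924).
£1944: above both → same outcome either way.
Count: 2.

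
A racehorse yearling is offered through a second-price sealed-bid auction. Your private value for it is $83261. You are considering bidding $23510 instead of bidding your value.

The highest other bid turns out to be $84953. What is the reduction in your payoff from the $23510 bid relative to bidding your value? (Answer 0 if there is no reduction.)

Bidding your value $83261: you lose (since $83261 < $84953). Payoff $0.
Bidding $23510: you lose. Payoff $0.
Difference = $0 − $0 = $0; both bids lead to the same outcome because the competing bid is above both your value and your alternative bid.

$0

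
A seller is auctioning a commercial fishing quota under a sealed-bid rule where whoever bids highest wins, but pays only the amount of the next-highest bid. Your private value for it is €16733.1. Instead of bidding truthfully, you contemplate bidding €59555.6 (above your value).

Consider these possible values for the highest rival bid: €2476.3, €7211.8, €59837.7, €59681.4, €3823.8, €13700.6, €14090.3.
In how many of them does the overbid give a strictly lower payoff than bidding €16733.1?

0

The deviation hurts exactly when the highest competing bid lies strictly between €16733.1 and €59555.6 — overbidding then wins at a price above your value.
€2476.3: below both → same outcome either way.
€7211.8: below both → same outcome either way.
€59837.7: above both → same outcome either way.
€59681.4: above both → same outcome either way.
€3823.8: below both → same outcome either way.
€13700.6: below both → same outcome either way.
€14090.3: below both → same outcome either way.
Count: 0.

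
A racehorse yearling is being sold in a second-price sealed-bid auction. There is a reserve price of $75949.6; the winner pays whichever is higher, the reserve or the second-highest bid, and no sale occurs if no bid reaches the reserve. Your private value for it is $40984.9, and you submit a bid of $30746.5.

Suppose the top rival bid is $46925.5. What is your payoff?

Your bid $30746.5 is below the highest competing bid $46925.5, so you lose. Payoff $0.

$0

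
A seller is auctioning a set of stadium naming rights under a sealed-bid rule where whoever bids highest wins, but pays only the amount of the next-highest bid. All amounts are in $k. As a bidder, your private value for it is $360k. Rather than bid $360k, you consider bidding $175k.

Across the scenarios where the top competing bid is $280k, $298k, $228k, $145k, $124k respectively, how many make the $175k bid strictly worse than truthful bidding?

3

The deviation hurts exactly when the highest competing bid lies strictly between $175k and $360k — underbidding then forfeits a profitable win.
$280k: inside the interval → strictly worse (loss $80k).
$298k: inside the interval → strictly worse (loss $62k).
$228k: inside the interval → strictly worse (loss $132k).
$145k: below both → same outcome either way.
$124k: below both → same outcome either way.
Count: 3.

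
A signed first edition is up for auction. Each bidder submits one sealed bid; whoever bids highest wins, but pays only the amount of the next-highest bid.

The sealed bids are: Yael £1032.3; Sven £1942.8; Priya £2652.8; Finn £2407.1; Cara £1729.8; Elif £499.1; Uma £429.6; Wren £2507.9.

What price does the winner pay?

£2507.9

Highest bid: Priya at £2652.8, so Priya wins.
Second-highest bid: Wren at £2507.9 — that is the price the winner pays.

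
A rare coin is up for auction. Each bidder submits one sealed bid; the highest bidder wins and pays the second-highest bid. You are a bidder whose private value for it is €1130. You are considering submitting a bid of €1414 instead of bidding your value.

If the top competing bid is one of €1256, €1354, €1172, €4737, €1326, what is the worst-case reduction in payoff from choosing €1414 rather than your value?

€1256: truthful gives €0, deviation gives −€126 → loss €126.
€1354: truthful gives €0, deviation gives −€224 → loss €224.
€1172: truthful gives €0, deviation gives −€42 → loss €42.
€4737: same outcome either way → loss €0.
€1326: truthful gives €0, deviation gives −€196 → loss €196.
Maximum loss: €224.

€224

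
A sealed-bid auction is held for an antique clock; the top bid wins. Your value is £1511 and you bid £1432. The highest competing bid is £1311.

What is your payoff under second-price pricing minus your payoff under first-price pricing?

£121

You have the highest bid, so you win under either rule.
Second-price: pay £1311 → payoff £200.
First-price: pay your own bid £1432 → payoff £79.
Difference = £200 − (£79) = £121.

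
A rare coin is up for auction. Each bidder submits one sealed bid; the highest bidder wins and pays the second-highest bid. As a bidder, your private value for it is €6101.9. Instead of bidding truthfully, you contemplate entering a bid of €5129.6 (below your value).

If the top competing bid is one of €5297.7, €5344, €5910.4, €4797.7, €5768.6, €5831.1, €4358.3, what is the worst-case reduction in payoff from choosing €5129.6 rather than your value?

€804.2

€5297.7: truthful gives €804.2, deviation gives €0 → loss €804.2.
€5344: truthful gives €757.9, deviation gives €0 → loss €757.9.
€5910.4: truthful gives €191.5, deviation gives €0 → loss €191.5.
€4797.7: same outcome either way → loss €0.
€5768.6: truthful gives €333.3, deviation gives €0 → loss €333.3.
€5831.1: truthful gives €270.8, deviation gives €0 → loss €270.8.
€4358.3: same outcome either way → loss €0.
Maximum loss: €804.2.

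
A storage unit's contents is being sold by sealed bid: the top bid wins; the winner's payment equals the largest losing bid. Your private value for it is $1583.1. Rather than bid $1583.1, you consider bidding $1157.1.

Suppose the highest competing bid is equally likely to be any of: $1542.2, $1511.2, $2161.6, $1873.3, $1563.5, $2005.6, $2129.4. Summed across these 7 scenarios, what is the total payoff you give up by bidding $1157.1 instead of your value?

$132.4

The deviation costs you only when the competing bid falls strictly between $1157.1 and $1583.1; elsewhere both bids give the same outcome.
$1542.2: truthful payoff $40.9, deviation payoff $0 → loss $40.9.
$1511.2: truthful payoff $71.9, deviation payoff $0 → loss $71.9.
$2161.6: outcomes coincide → loss $0.
$1873.3: outcomes coincide → loss $0.
$1563.5: truthful payoff $19.6, deviation payoff $0 → loss $19.6.
$2005.6: outcomes coincide → loss $0.
$2129.4: outcomes coincide → loss $0.
Total loss = $40.9 + $71.9 + $19.6 = $132.4.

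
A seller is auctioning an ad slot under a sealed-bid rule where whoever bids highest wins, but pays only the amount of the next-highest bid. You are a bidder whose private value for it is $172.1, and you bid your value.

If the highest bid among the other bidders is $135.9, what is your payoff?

Your bid $172.1 exceeds the highest competing bid $135.9, so you win.
In a second-price auction the winner pays the second-highest bid, $135.9.
Payoff = value − price = $172.1 − $135.9 = $36.2.

$36.2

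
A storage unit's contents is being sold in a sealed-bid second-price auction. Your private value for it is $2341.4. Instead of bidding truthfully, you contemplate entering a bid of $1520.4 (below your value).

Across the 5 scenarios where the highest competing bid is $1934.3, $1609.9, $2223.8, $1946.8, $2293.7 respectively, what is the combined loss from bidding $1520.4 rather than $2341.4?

$1698.5

The deviation costs you only when the competing bid falls strictly between $1520.4 and $2341.4; elsewhere both bids give the same outcome.
$1934.3: truthful payoff $407.1, deviation payoff $0 → loss $407.1.
$1609.9: truthful payoff $731.5, deviation payoff $0 → loss $731.5.
$2223.8: truthful payoff $117.6, deviation payoff $0 → loss $117.6.
$1946.8: truthful payoff $394.6, deviation payoff $0 → loss $394.6.
$2293.7: truthful payoff $47.7, deviation payoff $0 → loss $47.7.
Total loss = $407.1 + $731.5 + $117.6 + $394.6 + $47.7 = $1698.5.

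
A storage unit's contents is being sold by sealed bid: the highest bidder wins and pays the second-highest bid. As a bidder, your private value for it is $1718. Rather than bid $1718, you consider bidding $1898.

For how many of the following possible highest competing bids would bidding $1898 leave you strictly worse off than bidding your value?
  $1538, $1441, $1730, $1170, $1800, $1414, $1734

The deviation hurts exactly when the highest competing bid lies strictly between $1718 and $1898 — overbidding then wins at a price above your value.
$1538: below both → same outcome either way.
$1441: below both → same outcome either way.
$1730: inside the interval → strictly worse (loss $12).
$1170: below both → same outcome either way.
$1800: inside the interval → strictly worse (loss $82).
$1414: below both → same outcome either way.
$1734: inside the interval → strictly worse (loss $16).
Count: 3.

3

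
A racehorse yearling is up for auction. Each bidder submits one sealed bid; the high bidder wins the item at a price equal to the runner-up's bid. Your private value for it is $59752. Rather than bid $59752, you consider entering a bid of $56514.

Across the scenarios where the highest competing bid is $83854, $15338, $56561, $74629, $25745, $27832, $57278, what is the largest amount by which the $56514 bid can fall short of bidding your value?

$3191

$83854: same outcome either way → loss $0.
$15338: same outcome either way → loss $0.
$56561: truthful gives $3191, deviation gives $0 → loss $3191.
$74629: same outcome either way → loss $0.
$25745: same outcome either way → loss $0.
$27832: same outcome either way → loss $0.
$57278: truthful gives $2474, deviation gives $0 → loss $2474.
Maximum loss: $3191.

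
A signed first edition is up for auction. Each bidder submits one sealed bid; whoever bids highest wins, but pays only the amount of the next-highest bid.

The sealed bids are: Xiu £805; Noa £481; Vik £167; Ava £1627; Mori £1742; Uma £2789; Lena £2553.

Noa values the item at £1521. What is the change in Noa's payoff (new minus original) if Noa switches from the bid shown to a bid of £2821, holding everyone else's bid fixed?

The highest bid among the other bidders is £2789; Noa's bid doesn't change that.
Original bid £481: Noa is not highest (top rival bid is £2789); payoff £0.
Alternative bid £2821: Noa is highest, pays the top rival bid £2789; payoff £1521 − £2789 = −£1268.
Change in payoff = −£1268 − (£0) = −£1268.

−£1268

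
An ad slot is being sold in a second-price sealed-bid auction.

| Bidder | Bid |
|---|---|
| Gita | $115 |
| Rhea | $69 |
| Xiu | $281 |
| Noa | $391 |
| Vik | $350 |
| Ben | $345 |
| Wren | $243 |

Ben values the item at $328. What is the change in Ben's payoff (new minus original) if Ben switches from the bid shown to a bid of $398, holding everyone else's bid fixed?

−$63

The highest bid among the other bidders is $391; Ben's bid doesn't change that.
Original bid $345: Ben is not highest (top rival bid is $391); payoff $0.
Alternative bid $398: Ben is highest, pays the top rival bid $391; payoff $328 − $391 = −$63.
Change in payoff = −$63 − ($0) = −$63.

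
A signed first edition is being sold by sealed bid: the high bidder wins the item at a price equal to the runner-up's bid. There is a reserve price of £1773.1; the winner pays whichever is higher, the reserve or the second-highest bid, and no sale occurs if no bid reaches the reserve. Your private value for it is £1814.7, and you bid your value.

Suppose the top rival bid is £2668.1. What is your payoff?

Your bid £1814.7 is below the highest competing bid £2668.1, so you lose. Payoff £0.

£0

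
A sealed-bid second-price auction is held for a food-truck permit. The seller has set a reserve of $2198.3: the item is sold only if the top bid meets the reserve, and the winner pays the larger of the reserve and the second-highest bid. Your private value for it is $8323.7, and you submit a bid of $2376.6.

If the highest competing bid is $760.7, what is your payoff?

$6125.4

Your bid $2376.6 is the highest and exceeds the reserve.
Price = max(second-highest bid, reserve) = max($760.7, $2198.3) = $2198.3.
Payoff = $8323.7 − $2198.3 = $6125.4.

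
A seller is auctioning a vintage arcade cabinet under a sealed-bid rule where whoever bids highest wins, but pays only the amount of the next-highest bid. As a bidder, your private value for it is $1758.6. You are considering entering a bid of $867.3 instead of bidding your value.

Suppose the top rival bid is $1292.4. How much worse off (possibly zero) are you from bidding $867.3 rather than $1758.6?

Bidding your value $1758.6: you win (since $1758.6 > $1292.4) and pay $1292.4. Payoff $466.2.
Bidding $867.3: you lose. Payoff $0.
The competing bid $1292.4 lies between your shaded bid and your value, so underbidding forfeits an item you could have won at a profitable price.
Loss from deviating = $466.2 − ($0) = $466.2.
Because the price is fixed by the runner-up's bid, deviating from your value can only change a good outcome into a bad one — never the reverse.

$466.2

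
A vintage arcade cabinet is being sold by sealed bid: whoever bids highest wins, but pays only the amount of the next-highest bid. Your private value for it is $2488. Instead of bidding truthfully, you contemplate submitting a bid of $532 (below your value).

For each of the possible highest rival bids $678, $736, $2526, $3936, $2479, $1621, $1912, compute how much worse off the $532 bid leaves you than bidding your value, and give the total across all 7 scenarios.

$5014

The deviation costs you only when the competing bid falls strictly between $532 and $2488; elsewhere both bids give the same outcome.
$678: truthful payoff $1810, deviation payoff $0 → loss $1810.
$736: truthful payoff $1752, deviation payoff $0 → loss $1752.
$2526: outcomes coincide → loss $0.
$3936: outcomes coincide → loss $0.
$2479: truthful payoff $9, deviation payoff $0 → loss $9.
$1621: truthful payoff $867, deviation payoff $0 → loss $867.
$1912: truthful payoff $576, deviation payoff $0 → loss $576.
Total loss = $1810 + $1752 + $9 + $867 + $576 = $5014.
Truthful bidding weakly dominates here: raising your bid can only win items priced above your value, and lowering it can only forfeit items priced below.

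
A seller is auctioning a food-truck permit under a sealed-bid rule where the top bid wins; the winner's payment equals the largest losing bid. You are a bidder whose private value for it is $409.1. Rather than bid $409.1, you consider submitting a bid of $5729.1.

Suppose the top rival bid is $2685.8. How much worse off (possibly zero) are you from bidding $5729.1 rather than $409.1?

$2276.7

Bidding your value $409.1: you lose (since $409.1 < $2685.8). Payoff $0.
Bidding $5729.1: you win and pay $2685.8. Payoff $409.1 − $2685.8 = −$2276.7.
The competing bid $2685.8 lies between your value and your inflated bid, so overbidding wins an item priced above your value.
Loss from deviating = $0 − (−$2276.7) = $2276.7.
Because the price is fixed by the runner-up's bid, deviating from your value can only change a good outcome into a bad one — never the reverse.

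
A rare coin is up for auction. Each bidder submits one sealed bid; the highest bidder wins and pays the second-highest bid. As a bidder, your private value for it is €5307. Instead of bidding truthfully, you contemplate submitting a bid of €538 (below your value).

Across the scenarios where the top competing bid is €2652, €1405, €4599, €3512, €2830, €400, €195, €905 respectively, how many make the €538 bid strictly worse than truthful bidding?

6

The deviation hurts exactly when the highest competing bid lies strictly between €538 and €5307 — underbidding then forfeits a profitable win.
€2652: inside the interval → strictly worse (loss €2655).
€1405: inside the interval → strictly worse (loss €3902).
€4599: inside the interval → strictly worse (loss €708).
€3512: inside the interval → strictly worse (loss €1795).
€2830: inside the interval → strictly worse (loss €2477).
€400: below both → same outcome either way.
€195: below both → same outcome either way.
€905: inside the interval → strictly worse (loss €4402).
Count: 6.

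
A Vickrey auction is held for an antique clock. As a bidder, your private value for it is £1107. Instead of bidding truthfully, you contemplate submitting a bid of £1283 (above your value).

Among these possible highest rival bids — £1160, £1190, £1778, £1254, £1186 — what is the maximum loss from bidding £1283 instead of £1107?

£147

£1160: truthful gives £0, deviation gives −£53 → loss £53.
£1190: truthful gives £0, deviation gives −£83 → loss £83.
£1778: same outcome either way → loss £0.
£1254: truthful gives £0, deviation gives −£147 → loss £147.
£1186: truthful gives £0, deviation gives −£79 → loss £79.
Maximum loss: £147.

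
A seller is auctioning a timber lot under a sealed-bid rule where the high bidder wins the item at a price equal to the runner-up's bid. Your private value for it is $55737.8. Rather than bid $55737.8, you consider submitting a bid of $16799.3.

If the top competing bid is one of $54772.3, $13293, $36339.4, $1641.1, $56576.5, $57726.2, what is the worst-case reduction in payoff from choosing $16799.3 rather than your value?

$19398.4

$54772.3: truthful gives $965.5, deviation gives $0 → loss $965.5.
$13293: same outcome either way → loss $0.
$36339.4: truthful gives $19398.4, deviation gives $0 → loss $19398.4.
$1641.1: same outcome either way → loss $0.
$56576.5: same outcome either way → loss $0.
$57726.2: same outcome either way → loss $0.
Maximum loss: $19398.4.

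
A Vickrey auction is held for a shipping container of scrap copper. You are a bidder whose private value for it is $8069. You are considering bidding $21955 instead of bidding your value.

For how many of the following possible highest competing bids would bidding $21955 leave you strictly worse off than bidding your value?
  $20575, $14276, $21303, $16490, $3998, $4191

The deviation hurts exactly when the highest competing bid lies strictly between $8069 and $21955 — overbidding then wins at a price above your value.
$20575: inside the interval → strictly worse (loss $12506).
$14276: inside the interval → strictly worse (loss $6207).
$21303: inside the interval → strictly worse (loss $13234).
$16490: inside the interval → strictly worse (loss $8421).
$3998: below both → same outcome either way.
$4191: below both → same outcome either way.
Count: 4.

4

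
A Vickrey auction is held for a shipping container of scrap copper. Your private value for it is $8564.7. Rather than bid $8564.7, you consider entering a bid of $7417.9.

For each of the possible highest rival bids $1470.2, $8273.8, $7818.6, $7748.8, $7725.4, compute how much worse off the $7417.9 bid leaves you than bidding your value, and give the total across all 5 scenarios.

The deviation costs you only when the competing bid falls strictly between $7417.9 and $8564.7; elsewhere both bids give the same outcome.
$1470.2: outcomes coincide → loss $0.
$8273.8: truthful payoff $290.9, deviation payoff $0 → loss $290.9.
$7818.6: truthful payoff $746.1, deviation payoff $0 → loss $746.1.
$7748.8: truthful payoff $815.9, deviation payoff $0 → loss $815.9.
$7725.4: truthful payoff $839.3, deviation payoff $0 → loss $839.3.
Total loss = $290.9 + $746.1 + $815.9 + $839.3 = $2692.2.
In a second-price auction your bid sets only whether you win, not what you pay, so bidding your true value is weakly dominant.

$2692.2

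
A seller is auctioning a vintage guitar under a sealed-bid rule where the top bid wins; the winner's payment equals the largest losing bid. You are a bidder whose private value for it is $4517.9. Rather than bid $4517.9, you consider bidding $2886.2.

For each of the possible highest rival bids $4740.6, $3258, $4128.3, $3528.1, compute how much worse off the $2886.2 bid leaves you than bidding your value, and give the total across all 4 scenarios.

The deviation costs you only when the competing bid falls strictly between $2886.2 and $4517.9; elsewhere both bids give the same outcome.
$4740.6: outcomes coincide → loss $0.
$3258: truthful payoff $1259.9, deviation payoff $0 → loss $1259.9.
$4128.3: truthful payoff $389.6, deviation payoff $0 → loss $389.6.
$3528.1: truthful payoff $989.8, deviation payoff $0 → loss $989.8.
Total loss = $1259.9 + $389.6 + $989.8 = $2639.3.

$2639.3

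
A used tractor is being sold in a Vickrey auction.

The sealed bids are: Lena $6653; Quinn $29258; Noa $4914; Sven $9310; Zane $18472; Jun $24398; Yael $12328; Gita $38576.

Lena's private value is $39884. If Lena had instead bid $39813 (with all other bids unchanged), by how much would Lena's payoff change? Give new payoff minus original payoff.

$1308

The highest bid among the other bidders is $38576; Lena's bid doesn't change that.
Original bid $6653: Lena is not highest (top rival bid is $38576); payoff $0.
Alternative bid $39813: Lena is highest, pays the top rival bid $38576; payoff $39884 − $38576 = $1308.
Change in payoff = $1308 − ($0) = $1308.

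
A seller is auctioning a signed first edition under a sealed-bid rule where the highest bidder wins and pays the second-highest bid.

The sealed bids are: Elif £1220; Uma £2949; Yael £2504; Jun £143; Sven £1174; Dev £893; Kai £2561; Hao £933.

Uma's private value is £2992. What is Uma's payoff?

£431

Highest bid: Uma at £2949, so Uma wins.
Second-highest bid: Kai at £2561 — that is the price the winner pays.
Uma's payoff = value − price = £2992 − £2561 = £431.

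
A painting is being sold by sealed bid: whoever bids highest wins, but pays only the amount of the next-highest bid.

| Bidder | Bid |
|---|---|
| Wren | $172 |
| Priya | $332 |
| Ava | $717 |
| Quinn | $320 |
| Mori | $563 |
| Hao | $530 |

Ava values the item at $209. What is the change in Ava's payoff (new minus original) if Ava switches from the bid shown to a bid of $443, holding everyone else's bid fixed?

The highest bid among the other bidders is $563; Ava's bid doesn't change that.
Original bid $717: Ava is highest, pays the top rival bid $563; payoff $209 − $563 = −$354.
Alternative bid $443: Ava is not highest (top rival bid is $563); payoff $0.
Change in payoff = $0 − (−$354) = $354.

$354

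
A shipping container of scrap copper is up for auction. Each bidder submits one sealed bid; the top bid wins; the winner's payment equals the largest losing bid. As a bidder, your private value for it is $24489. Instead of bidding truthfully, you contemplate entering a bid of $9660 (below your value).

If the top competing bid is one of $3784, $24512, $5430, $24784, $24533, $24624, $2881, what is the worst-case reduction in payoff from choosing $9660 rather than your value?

$0

$3784: same outcome either way → loss $0.
$24512: same outcome either way → loss $0.
$5430: same outcome either way → loss $0.
$24784: same outcome either way → loss $0.
$24533: same outcome either way → loss $0.
$24624: same outcome either way → loss $0.
$2881: same outcome either way → loss $0.
Maximum loss: $0.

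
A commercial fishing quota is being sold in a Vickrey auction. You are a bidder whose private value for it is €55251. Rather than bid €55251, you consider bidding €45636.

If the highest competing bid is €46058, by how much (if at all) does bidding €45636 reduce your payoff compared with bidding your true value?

€9193

Bidding your value €55251: you win (since €55251 > €46058) and pay €46058. Payoff €9193.
Bidding €45636: you lose. Payoff €0.
The competing bid €46058 lies between your shaded bid and your value, so underbidding forfeits an item you could have won at a profitable price.
Loss from deviating = €9193 − (€0) = €9193.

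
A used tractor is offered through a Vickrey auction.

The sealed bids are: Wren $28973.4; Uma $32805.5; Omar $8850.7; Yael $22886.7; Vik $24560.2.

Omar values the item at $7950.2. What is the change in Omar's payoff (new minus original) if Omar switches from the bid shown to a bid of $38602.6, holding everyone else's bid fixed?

The highest bid among the other bidders is $32805.5; Omar's bid doesn't change that.
Original bid $8850.7: Omar is not highest (top rival bid is $32805.5); payoff $0.
Alternative bid $38602.6: Omar is highest, pays the top rival bid $32805.5; payoff $7950.2 − $32805.5 = −$24855.3.
Change in payoff = −$24855.3 − ($0) = −$24855.3.

−$24855.3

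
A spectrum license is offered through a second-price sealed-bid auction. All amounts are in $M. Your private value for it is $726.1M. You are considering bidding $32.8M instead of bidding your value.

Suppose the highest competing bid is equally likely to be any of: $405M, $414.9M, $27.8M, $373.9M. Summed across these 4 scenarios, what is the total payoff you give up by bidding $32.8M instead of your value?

The deviation costs you only when the competing bid falls strictly between $32.8M and $726.1M; elsewhere both bids give the same outcome.
$405M: truthful payoff $321.1M, deviation payoff $0M → loss $321.1M.
$414.9M: truthful payoff $311.2M, deviation payoff $0M → loss $311.2M.
$27.8M: outcomes coincide → loss $0M.
$373.9M: truthful payoff $352.2M, deviation payoff $0M → loss $352.2M.
Total loss = $321.1M + $311.2M + $352.2M = $984.5M.

$984.5M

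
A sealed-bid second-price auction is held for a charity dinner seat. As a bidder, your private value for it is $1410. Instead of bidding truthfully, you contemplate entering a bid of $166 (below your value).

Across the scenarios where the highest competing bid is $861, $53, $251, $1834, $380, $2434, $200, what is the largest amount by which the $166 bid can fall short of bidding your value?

$861: truthful gives $549, deviation gives $0 → loss $549.
$53: same outcome either way → loss $0.
$251: truthful gives $1159, deviation gives $0 → loss $1159.
$1834: same outcome either way → loss $0.
$380: truthful gives $1030, deviation gives $0 → loss $1030.
$2434: same outcome either way → loss $0.
$200: truthful gives $1210, deviation gives $0 → loss $1210.
Maximum loss: $1210.

$1210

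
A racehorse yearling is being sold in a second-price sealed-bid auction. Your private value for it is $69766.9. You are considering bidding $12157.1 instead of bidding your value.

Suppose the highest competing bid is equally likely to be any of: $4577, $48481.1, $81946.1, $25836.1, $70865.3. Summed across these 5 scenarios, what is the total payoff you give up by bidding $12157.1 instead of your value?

$65216.6

The deviation costs you only when the competing bid falls strictly between $12157.1 and $69766.9; elsewhere both bids give the same outcome.
$4577: outcomes coincide → loss $0.
$48481.1: truthful payoff $21285.8, deviation payoff $0 → loss $21285.8.
$81946.1: outcomes coincide → loss $0.
$25836.1: truthful payoff $43930.8, deviation payoff $0 → loss $43930.8.
$70865.3: outcomes coincide → loss $0.
Total loss = $21285.8 + $43930.8 = $65216.6.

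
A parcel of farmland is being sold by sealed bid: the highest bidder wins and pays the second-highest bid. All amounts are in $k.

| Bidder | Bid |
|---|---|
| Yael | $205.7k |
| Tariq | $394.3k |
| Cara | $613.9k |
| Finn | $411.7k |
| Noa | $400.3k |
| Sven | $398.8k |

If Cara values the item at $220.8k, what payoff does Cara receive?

−$190.9k

Highest bid: Cara at $613.9k, so Cara wins.
Second-highest bid: Finn at $411.7k — that is the price the winner pays.
Cara's payoff = value − price = $220.8k − $411.7k = −$190.9k.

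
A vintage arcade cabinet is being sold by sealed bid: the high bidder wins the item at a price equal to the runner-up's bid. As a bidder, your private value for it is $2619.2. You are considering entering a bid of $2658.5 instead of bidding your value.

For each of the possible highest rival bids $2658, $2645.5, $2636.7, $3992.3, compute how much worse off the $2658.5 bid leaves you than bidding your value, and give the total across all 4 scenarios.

$82.6

The deviation costs you only when the competing bid falls strictly between $2619.2 and $2658.5; elsewhere both bids give the same outcome.
$2658: truthful payoff $0, deviation payoff −$38.8 → loss $38.8.
$2645.5: truthful payoff $0, deviation payoff −$26.3 → loss $26.3.
$2636.7: truthful payoff $0, deviation payoff −$17.5 → loss $17.5.
$3992.3: outcomes coincide → loss $0.
Total loss = $38.8 + $26.3 + $17.5 = $82.6.
Truthful bidding weakly dominates here: raising your bid can only win items priced above your value, and lowering it can only forfeit items priced below.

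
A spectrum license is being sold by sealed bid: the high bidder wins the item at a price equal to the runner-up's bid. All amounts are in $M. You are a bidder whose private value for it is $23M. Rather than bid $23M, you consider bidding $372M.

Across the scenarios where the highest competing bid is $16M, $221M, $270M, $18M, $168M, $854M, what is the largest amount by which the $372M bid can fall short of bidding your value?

$16M: same outcome either way → loss $0M.
$221M: truthful gives $0M, deviation gives −$198M → loss $198M.
$270M: truthful gives $0M, deviation gives −$247M → loss $247M.
$18M: same outcome either way → loss $0M.
$168M: truthful gives $0M, deviation gives −$145M → loss $145M.
$854M: same outcome either way → loss $0M.
Maximum loss: $247M.

$247M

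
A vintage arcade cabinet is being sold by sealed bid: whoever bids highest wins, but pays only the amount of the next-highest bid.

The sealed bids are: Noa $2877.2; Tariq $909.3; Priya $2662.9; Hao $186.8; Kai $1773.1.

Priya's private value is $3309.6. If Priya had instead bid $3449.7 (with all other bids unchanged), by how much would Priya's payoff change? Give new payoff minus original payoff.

$432.4

The highest bid among the other bidders is $2877.2; Priya's bid doesn't change that.
Original bid $2662.9: Priya is not highest (top rival bid is $2877.2); payoff $0.
Alternative bid $3449.7: Priya is highest, pays the top rival bid $2877.2; payoff $3309.6 − $2877.2 = $432.4.
Change in payoff = $432.4 − ($0) = $432.4.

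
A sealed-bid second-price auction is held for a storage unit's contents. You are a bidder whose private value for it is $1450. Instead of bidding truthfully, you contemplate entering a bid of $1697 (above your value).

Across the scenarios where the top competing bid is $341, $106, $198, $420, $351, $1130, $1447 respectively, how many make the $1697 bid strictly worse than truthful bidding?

0

The deviation hurts exactly when the highest competing bid lies strictly between $1450 and $1697 — overbidding then wins at a price above your value.
$341: below both → same outcome either way.
$106: below both → same outcome either way.
$198: below both → same outcome either way.
$420: below both → same outcome either way.
$351: below both → same outcome either way.
$1130: below both → same outcome either way.
$1447: below both → same outcome either way.
Count: 0.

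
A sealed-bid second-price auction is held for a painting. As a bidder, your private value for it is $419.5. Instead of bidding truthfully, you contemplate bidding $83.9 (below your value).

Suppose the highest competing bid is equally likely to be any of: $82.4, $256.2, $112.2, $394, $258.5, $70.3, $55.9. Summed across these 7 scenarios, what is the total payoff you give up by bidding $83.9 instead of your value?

The deviation costs you only when the competing bid falls strictly between $83.9 and $419.5; elsewhere both bids give the same outcome.
$82.4: outcomes coincide → loss $0.
$256.2: truthful payoff $163.3, deviation payoff $0 → loss $163.3.
$112.2: truthful payoff $307.3, deviation payoff $0 → loss $307.3.
$394: truthful payoff $25.5, deviation payoff $0 → loss $25.5.
$258.5: truthful payoff $161, deviation payoff $0 → loss $161.
$70.3: outcomes coincide → loss $0.
$55.9: outcomes coincide → loss $0.
Total loss = $163.3 + $307.3 + $25.5 + $161 = $657.1.
In a second-price auction your bid sets only whether you win, not what you pay, so bidding your true value is weakly dominant.

$657.1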